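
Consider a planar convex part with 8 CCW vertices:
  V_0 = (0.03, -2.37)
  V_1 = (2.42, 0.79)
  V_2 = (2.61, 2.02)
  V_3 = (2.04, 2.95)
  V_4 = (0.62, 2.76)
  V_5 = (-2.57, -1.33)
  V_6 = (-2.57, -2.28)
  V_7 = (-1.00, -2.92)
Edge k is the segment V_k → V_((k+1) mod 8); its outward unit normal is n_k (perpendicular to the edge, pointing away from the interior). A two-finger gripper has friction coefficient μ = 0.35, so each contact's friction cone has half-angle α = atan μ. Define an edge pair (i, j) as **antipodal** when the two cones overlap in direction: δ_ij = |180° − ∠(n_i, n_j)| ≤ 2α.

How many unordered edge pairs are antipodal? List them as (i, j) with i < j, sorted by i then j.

count = 9; pairs: (0,4), (0,5), (1,4), (1,5), (2,5), (2,6), (3,6), (3,7), (4,7)

α = atan 0.35 = 19.29°;  2α = 38.58°
n_0 = (+0.7976, -0.6032)
n_1 = (+0.9883, -0.1527)
n_2 = (+0.8526, +0.5226)
n_3 = (-0.1326, +0.9912)
n_4 = (-0.7885, +0.6150)
n_5 = (-1.0000, -0.0000)
n_6 = (-0.3775, -0.9260)
n_7 = (+0.4710, -0.8821)
  (0,1): δ = 151.68°  ·
  (0,2): δ = 111.39°  ·
  (0,3): δ = 45.28°  ·
  (0,4): δ = 0.85°  ✓
  (0,5): δ = 37.10°  ✓
  (0,6): δ = 104.92°  ·
  (0,7): δ = 155.20°  ·
  (1,2): δ = 139.71°  ·
  (1,3): δ = 73.60°  ·
  (1,4): δ = 29.17°  ✓
  (1,5): δ = 8.78°  ✓
  (1,6): δ = 76.60°  ·
  (1,7): δ = 126.88°  ·
  (2,3): δ = 113.88°  ·
  (2,4): δ = 69.46°  ·
  (2,5): δ = 31.50°  ✓
  (2,6): δ = 36.32°  ✓
  (2,7): δ = 86.60°  ·
  (3,4): δ = 135.57°  ·
  (3,5): δ = 97.62°  ·
  (3,6): δ = 29.80°  ✓
  (3,7): δ = 20.48°  ✓
  (4,5): δ = 142.05°  ·
  (4,6): δ = 74.23°  ·
  (4,7): δ = 23.95°  ✓
  (5,6): δ = 112.18°  ·
  (5,7): δ = 61.90°  ·
  (6,7): δ = 129.72°  ·
antipodal pairs: 9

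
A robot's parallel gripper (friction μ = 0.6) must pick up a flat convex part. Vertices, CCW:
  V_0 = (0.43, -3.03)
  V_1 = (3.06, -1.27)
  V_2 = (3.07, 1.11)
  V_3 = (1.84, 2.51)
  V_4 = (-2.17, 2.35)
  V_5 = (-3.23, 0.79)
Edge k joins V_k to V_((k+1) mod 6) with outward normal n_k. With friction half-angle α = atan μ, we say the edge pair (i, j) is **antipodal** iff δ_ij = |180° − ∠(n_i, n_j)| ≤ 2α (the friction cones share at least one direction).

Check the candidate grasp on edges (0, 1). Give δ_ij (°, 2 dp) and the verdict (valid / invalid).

δ = 124.03°, invalid

α = atan 0.6 = 30.96°;  2α = 61.93°
edge 0: e_0 = (+2.63, +1.76);  n_0 = (+0.5562, -0.8311)
edge 1: e_1 = (+0.01, +2.38);  n_1 = (+1.0000, -0.0042)
∠(n_0, n_1) = 55.97°
δ = |180° − 55.97°| = 124.03°
124.03° > 2α = 61.93°  →  invalid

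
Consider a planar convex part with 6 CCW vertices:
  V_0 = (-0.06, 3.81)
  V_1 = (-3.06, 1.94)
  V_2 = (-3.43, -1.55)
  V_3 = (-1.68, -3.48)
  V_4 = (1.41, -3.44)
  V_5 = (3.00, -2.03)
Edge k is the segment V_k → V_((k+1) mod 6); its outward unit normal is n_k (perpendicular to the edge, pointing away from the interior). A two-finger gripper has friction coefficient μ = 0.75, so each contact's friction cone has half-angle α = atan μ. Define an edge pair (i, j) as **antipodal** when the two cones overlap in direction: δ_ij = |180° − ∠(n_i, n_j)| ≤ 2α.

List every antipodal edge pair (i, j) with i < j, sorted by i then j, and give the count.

count = 6; pairs: (0,3), (0,4), (1,4), (1,5), (2,5), (3,5)

α = atan 0.75 = 36.87°;  2α = 73.74°
n_0 = (-0.5290, +0.8486)
n_1 = (-0.9944, +0.1054)
n_2 = (-0.7408, -0.6717)
n_3 = (+0.0129, -0.9999)
n_4 = (+0.6635, -0.7482)
n_5 = (+0.8858, +0.4641)
  (0,1): δ = 127.99°  ·
  (0,2): δ = 79.74°  ·
  (0,3): δ = 31.20°  ✓
  (0,4): δ = 9.63°  ✓
  (0,5): δ = 85.72°  ·
  (1,2): δ = 131.75°  ·
  (1,3): δ = 83.21°  ·
  (1,4): δ = 42.38°  ✓
  (1,5): δ = 33.71°  ✓
  (2,3): δ = 131.46°  ·
  (2,4): δ = 90.63°  ·
  (2,5): δ = 14.55°  ✓
  (3,4): δ = 139.18°  ·
  (3,5): δ = 63.09°  ✓
  (4,5): δ = 103.91°  ·
antipodal pairs: 6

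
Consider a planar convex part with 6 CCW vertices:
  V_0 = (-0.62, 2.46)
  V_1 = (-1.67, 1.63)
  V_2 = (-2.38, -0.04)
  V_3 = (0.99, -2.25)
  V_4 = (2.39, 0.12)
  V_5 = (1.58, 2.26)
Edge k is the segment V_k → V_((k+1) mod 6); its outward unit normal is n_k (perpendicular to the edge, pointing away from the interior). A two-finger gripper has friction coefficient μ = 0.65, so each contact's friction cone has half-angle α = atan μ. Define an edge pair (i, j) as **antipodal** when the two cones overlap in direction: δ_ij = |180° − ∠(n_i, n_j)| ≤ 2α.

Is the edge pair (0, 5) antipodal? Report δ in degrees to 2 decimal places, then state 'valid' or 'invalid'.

δ = 136.48°, invalid

α = atan 0.65 = 33.02°;  2α = 66.05°
edge 0: e_0 = (-1.05, -0.83);  n_0 = (-0.6201, +0.7845)
edge 5: e_5 = (-2.20, +0.20);  n_5 = (+0.0905, +0.9959)
∠(n_0, n_5) = 43.52°
δ = |180° − 43.52°| = 136.48°
136.48° > 2α = 66.05°  →  invalid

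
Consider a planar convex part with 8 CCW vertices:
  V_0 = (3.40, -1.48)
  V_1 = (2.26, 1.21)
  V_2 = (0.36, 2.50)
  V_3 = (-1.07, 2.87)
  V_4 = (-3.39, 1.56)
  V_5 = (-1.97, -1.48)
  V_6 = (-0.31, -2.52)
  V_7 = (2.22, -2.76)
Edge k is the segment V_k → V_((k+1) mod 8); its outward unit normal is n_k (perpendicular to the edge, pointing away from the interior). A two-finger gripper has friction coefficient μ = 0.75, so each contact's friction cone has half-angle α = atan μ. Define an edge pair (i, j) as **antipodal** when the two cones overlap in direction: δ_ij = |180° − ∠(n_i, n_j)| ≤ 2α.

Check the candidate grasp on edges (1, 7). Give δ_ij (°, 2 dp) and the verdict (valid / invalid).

δ = 81.50°, invalid

α = atan 0.75 = 36.87°;  2α = 73.74°
edge 1: e_1 = (-1.90, +1.29);  n_1 = (+0.5617, +0.8273)
edge 7: e_7 = (+1.18, +1.28);  n_7 = (+0.7352, -0.6778)
∠(n_1, n_7) = 98.50°
δ = |180° − 98.50°| = 81.50°
81.50° > 2α = 73.74°  →  invalid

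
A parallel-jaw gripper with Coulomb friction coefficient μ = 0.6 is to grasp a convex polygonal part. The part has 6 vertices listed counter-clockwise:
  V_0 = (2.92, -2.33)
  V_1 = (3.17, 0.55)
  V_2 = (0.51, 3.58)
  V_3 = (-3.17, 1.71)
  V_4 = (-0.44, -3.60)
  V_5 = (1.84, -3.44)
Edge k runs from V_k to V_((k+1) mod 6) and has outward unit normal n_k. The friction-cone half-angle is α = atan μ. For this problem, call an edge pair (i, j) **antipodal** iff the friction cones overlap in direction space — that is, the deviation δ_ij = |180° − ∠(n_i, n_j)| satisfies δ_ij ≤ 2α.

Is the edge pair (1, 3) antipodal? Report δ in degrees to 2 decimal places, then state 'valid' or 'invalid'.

α = atan 0.6 = 30.96°;  2α = 61.93°
edge 1: e_1 = (-2.66, +3.03);  n_1 = (+0.7515, +0.6597)
edge 3: e_3 = (+2.73, -5.31);  n_3 = (-0.8893, -0.4572)
∠(n_1, n_3) = 165.93°
δ = |180° − 165.93°| = 14.07°
14.07° ≤ 2α = 61.93°  →  valid

δ = 14.07°, valid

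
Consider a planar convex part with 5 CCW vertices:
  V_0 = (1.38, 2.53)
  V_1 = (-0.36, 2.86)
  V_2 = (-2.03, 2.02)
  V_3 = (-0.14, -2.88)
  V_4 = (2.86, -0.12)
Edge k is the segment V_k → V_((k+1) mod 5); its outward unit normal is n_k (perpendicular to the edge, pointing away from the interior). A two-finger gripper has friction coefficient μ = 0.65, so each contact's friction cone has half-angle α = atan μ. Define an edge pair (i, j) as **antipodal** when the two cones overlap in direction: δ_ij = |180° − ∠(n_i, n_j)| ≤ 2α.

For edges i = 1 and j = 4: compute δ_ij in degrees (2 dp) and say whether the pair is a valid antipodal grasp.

α = atan 0.65 = 33.02°;  2α = 66.05°
edge 1: e_1 = (-1.67, -0.84);  n_1 = (-0.4494, +0.8934)
edge 4: e_4 = (-1.48, +2.65);  n_4 = (+0.8731, +0.4876)
∠(n_1, n_4) = 87.52°
δ = |180° − 87.52°| = 92.48°
92.48° > 2α = 66.05°  →  invalid

δ = 92.48°, invalid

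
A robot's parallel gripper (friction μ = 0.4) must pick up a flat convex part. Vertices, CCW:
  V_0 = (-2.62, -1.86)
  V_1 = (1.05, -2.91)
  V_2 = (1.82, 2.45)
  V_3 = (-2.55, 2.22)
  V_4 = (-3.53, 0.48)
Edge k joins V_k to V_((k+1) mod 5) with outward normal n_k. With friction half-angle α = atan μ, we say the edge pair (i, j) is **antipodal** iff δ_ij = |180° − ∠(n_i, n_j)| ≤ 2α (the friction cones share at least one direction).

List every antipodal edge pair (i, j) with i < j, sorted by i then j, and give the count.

count = 3; pairs: (0,2), (1,3), (1,4)

α = atan 0.4 = 21.80°;  2α = 43.60°
n_0 = (-0.2751, -0.9614)
n_1 = (+0.9898, -0.1422)
n_2 = (-0.0526, +0.9986)
n_3 = (-0.8713, +0.4907)
n_4 = (-0.9320, -0.3624)
  (0,1): δ = 82.21°  ·
  (0,2): δ = 18.98°  ✓
  (0,3): δ = 76.58°  ·
  (0,4): δ = 127.22°  ·
  (1,2): δ = 78.81°  ·
  (1,3): δ = 21.21°  ✓
  (1,4): δ = 29.43°  ✓
  (2,3): δ = 122.40°  ·
  (2,4): δ = 71.76°  ·
  (3,4): δ = 129.36°  ·
antipodal pairs: 3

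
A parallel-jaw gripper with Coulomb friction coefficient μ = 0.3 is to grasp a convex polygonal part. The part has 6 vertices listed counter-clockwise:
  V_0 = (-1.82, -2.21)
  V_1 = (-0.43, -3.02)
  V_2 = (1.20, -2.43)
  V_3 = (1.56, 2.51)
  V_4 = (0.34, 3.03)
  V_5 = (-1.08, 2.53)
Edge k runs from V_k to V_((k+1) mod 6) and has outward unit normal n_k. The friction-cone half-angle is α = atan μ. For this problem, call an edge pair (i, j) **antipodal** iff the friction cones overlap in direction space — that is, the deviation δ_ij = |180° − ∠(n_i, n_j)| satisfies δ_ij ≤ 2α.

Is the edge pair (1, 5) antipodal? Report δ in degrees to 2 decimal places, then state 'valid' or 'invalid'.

α = atan 0.3 = 16.70°;  2α = 33.40°
edge 1: e_1 = (+1.63, +0.59);  n_1 = (+0.3404, -0.9403)
edge 5: e_5 = (-0.74, -4.74);  n_5 = (-0.9880, +0.1542)
∠(n_1, n_5) = 118.77°
δ = |180° − 118.77°| = 61.23°
61.23° > 2α = 33.40°  →  invalid

δ = 61.23°, invalid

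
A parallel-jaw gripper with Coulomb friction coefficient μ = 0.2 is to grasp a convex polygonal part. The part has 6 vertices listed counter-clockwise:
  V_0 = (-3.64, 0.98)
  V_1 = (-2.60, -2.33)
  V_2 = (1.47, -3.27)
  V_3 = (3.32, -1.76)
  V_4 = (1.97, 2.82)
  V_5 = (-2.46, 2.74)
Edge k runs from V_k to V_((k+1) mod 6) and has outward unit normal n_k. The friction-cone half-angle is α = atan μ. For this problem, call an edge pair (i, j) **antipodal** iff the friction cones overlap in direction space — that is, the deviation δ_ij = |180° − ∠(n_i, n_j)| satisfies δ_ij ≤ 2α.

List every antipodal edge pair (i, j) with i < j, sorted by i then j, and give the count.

α = atan 0.2 = 11.31°;  2α = 22.62°
n_0 = (-0.9540, -0.2998)
n_1 = (-0.2250, -0.9744)
n_2 = (+0.6323, -0.7747)
n_3 = (+0.9592, +0.2827)
n_4 = (-0.0181, +0.9998)
n_5 = (-0.8306, +0.5569)
  (0,1): δ = 120.45°  ·
  (0,2): δ = 68.22°  ·
  (0,3): δ = 1.02°  ✓
  (0,4): δ = 73.59°  ·
  (0,5): δ = 128.72°  ·
  (1,2): δ = 127.77°  ·
  (1,3): δ = 60.57°  ·
  (1,4): δ = 14.04°  ✓
  (1,5): δ = 69.16°  ·
  (2,3): δ = 112.80°  ·
  (2,4): δ = 38.19°  ·
  (2,5): δ = 16.94°  ✓
  (3,4): δ = 105.39°  ·
  (3,5): δ = 50.26°  ·
  (4,5): δ = 124.87°  ·
antipodal pairs: 3

count = 3; pairs: (0,3), (1,4), (2,5)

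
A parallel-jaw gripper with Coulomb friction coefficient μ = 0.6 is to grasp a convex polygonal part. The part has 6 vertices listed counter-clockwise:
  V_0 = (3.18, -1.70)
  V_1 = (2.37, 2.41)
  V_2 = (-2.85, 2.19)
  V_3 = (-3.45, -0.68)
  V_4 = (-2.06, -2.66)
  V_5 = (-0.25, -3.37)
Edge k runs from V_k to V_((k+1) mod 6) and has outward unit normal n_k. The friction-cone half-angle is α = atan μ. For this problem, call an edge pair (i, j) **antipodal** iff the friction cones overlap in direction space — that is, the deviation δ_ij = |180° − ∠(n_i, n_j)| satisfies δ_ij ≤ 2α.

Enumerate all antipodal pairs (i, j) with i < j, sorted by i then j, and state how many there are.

count = 7; pairs: (0,2), (0,3), (0,4), (1,3), (1,4), (1,5), (2,5)

α = atan 0.6 = 30.96°;  2α = 61.93°
n_0 = (+0.9811, +0.1934)
n_1 = (-0.0421, +0.9991)
n_2 = (-0.9788, +0.2046)
n_3 = (-0.8185, -0.5746)
n_4 = (-0.3652, -0.9309)
n_5 = (+0.4378, -0.8991)
  (0,1): δ = 98.74°  ·
  (0,2): δ = 22.96°  ✓
  (0,3): δ = 23.92°  ✓
  (0,4): δ = 57.43°  ✓
  (0,5): δ = 104.81°  ·
  (1,2): δ = 104.22°  ·
  (1,3): δ = 57.34°  ✓
  (1,4): δ = 23.83°  ✓
  (1,5): δ = 23.55°  ✓
  (2,3): δ = 133.12°  ·
  (2,4): δ = 99.61°  ·
  (2,5): δ = 52.23°  ✓
  (3,4): δ = 146.49°  ·
  (3,5): δ = 99.11°  ·
  (4,5): δ = 132.62°  ·
antipodal pairs: 7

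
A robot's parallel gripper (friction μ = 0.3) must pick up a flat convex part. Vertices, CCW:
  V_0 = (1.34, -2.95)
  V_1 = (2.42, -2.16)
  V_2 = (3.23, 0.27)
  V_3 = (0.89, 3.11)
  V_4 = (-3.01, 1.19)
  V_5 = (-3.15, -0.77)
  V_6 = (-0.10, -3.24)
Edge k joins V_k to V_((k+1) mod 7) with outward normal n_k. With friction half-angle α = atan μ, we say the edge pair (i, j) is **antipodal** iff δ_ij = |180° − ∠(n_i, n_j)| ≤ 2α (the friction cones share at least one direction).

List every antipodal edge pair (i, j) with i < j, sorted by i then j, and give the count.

count = 4; pairs: (0,3), (1,4), (2,5), (3,6)

α = atan 0.3 = 16.70°;  2α = 33.40°
n_0 = (+0.5904, -0.8071)
n_1 = (+0.9487, -0.3162)
n_2 = (+0.7718, +0.6359)
n_3 = (-0.4417, +0.8972)
n_4 = (-0.9975, +0.0712)
n_5 = (-0.6293, -0.7771)
n_6 = (+0.1974, -0.9803)
  (0,1): δ = 144.62°  ·
  (0,2): δ = 86.70°  ·
  (0,3): δ = 9.97°  ✓
  (0,4): δ = 49.73°  ·
  (0,5): δ = 104.81°  ·
  (0,6): δ = 155.20°  ·
  (1,2): δ = 122.08°  ·
  (1,3): δ = 45.35°  ·
  (1,4): δ = 14.35°  ✓
  (1,5): δ = 69.43°  ·
  (1,6): δ = 119.82°  ·
  (2,3): δ = 103.28°  ·
  (2,4): δ = 43.57°  ·
  (2,5): δ = 11.51°  ✓
  (2,6): δ = 61.90°  ·
  (3,4): δ = 120.30°  ·
  (3,5): δ = 65.21°  ·
  (3,6): δ = 14.82°  ✓
  (4,5): δ = 124.92°  ·
  (4,6): δ = 74.53°  ·
  (5,6): δ = 129.61°  ·
antipodal pairs: 4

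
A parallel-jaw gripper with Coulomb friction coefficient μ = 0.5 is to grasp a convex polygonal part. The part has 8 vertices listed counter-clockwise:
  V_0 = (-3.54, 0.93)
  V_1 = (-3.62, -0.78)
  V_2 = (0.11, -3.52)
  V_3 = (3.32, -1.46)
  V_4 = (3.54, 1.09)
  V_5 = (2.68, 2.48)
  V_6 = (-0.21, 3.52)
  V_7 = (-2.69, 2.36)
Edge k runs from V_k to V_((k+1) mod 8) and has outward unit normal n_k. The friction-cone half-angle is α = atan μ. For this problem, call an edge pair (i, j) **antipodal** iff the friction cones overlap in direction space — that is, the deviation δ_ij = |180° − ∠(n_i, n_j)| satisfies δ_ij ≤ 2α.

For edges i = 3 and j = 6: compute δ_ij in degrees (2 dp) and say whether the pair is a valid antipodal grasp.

α = atan 0.5 = 26.57°;  2α = 53.13°
edge 3: e_3 = (+0.22, +2.55);  n_3 = (+0.9963, -0.0860)
edge 6: e_6 = (-2.48, -1.16);  n_6 = (-0.4237, +0.9058)
∠(n_3, n_6) = 120.00°
δ = |180° − 120.00°| = 60.00°
60.00° > 2α = 53.13°  →  invalid

δ = 60.00°, invalid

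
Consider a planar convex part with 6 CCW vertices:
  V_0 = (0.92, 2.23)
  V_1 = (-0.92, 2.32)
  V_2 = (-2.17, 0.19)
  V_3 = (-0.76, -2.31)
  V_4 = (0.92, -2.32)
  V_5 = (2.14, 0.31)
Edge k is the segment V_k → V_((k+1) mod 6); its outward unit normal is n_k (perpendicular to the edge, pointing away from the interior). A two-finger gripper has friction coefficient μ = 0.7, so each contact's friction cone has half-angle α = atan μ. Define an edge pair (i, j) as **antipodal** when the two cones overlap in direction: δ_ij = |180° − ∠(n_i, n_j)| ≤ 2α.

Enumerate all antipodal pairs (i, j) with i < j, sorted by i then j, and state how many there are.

α = atan 0.7 = 34.99°;  2α = 69.98°
n_0 = (+0.0489, +0.9988)
n_1 = (-0.8625, +0.5061)
n_2 = (-0.8710, -0.4913)
n_3 = (-0.0060, -1.0000)
n_4 = (+0.9072, -0.4208)
n_5 = (+0.8440, +0.5363)
  (0,1): δ = 117.61°  ·
  (0,2): δ = 57.78°  ✓
  (0,3): δ = 2.46°  ✓
  (0,4): δ = 67.91°  ✓
  (0,5): δ = 125.23°  ·
  (1,2): δ = 120.17°  ·
  (1,3): δ = 59.93°  ✓
  (1,4): δ = 5.52°  ✓
  (1,5): δ = 62.84°  ✓
  (2,3): δ = 119.76°  ·
  (2,4): δ = 54.31°  ✓
  (2,5): δ = 3.01°  ✓
  (3,4): δ = 114.54°  ·
  (3,5): δ = 57.23°  ✓
  (4,5): δ = 122.68°  ·
antipodal pairs: 9

count = 9; pairs: (0,2), (0,3), (0,4), (1,3), (1,4), (1,5), (2,4), (2,5), (3,5)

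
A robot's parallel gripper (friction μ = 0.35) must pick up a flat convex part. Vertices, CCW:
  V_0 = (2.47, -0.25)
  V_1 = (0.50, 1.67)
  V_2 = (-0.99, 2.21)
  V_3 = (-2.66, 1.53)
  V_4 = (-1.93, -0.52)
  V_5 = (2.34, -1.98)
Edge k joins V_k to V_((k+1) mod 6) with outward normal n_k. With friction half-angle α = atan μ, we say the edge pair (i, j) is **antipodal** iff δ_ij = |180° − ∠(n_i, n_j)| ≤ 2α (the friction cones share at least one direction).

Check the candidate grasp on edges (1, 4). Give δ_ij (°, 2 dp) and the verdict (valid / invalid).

δ = 1.04°, valid

α = atan 0.35 = 19.29°;  2α = 38.58°
edge 1: e_1 = (-1.49, +0.54);  n_1 = (+0.3407, +0.9402)
edge 4: e_4 = (+4.27, -1.46);  n_4 = (-0.3235, -0.9462)
∠(n_1, n_4) = 178.96°
δ = |180° − 178.96°| = 1.04°
1.04° ≤ 2α = 38.58°  →  valid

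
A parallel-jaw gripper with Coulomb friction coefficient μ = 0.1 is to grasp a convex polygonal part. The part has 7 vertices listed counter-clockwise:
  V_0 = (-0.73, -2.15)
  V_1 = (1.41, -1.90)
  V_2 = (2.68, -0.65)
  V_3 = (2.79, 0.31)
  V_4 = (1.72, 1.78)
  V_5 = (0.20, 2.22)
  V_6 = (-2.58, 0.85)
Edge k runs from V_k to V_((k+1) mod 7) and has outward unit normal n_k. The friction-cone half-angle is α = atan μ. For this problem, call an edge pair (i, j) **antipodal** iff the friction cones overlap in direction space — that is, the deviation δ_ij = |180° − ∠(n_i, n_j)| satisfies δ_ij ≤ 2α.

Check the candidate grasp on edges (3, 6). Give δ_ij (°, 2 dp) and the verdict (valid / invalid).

α = atan 0.1 = 5.71°;  2α = 11.42°
edge 3: e_3 = (-1.07, +1.47);  n_3 = (+0.8085, +0.5885)
edge 6: e_6 = (+1.85, -3.00);  n_6 = (-0.8512, -0.5249)
∠(n_3, n_6) = 175.61°
δ = |180° − 175.61°| = 4.39°
4.39° ≤ 2α = 11.42°  →  valid

δ = 4.39°, valid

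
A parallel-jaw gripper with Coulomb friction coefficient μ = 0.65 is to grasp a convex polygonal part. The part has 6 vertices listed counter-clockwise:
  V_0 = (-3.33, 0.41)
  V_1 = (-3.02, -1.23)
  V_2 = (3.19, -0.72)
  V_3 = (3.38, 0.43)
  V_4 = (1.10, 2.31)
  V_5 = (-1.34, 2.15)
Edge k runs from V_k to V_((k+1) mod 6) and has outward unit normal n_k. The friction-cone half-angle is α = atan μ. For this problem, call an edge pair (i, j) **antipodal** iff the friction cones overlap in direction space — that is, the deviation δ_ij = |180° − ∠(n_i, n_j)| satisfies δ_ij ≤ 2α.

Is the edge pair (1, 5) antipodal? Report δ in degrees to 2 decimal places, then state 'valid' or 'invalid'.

δ = 36.47°, valid

α = atan 0.65 = 33.02°;  2α = 66.05°
edge 1: e_1 = (+6.21, +0.51);  n_1 = (+0.0819, -0.9966)
edge 5: e_5 = (-1.99, -1.74);  n_5 = (-0.6582, +0.7528)
∠(n_1, n_5) = 143.53°
δ = |180° − 143.53°| = 36.47°
36.47° ≤ 2α = 66.05°  →  valid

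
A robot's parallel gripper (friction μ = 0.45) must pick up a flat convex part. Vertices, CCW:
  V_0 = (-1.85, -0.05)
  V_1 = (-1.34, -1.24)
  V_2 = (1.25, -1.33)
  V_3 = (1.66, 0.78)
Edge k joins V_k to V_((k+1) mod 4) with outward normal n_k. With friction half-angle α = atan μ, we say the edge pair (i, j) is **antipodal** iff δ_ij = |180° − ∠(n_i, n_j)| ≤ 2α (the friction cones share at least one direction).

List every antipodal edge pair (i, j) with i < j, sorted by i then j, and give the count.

count = 2; pairs: (0,2), (1,3)

α = atan 0.45 = 24.23°;  2α = 48.46°
n_0 = (-0.9191, -0.3939)
n_1 = (-0.0347, -0.9994)
n_2 = (+0.9816, -0.1907)
n_3 = (-0.2301, +0.9732)
  (0,1): δ = 115.19°  ·
  (0,2): δ = 34.19°  ✓
  (0,3): δ = 80.11°  ·
  (1,2): δ = 99.01°  ·
  (1,3): δ = 15.29°  ✓
  (2,3): δ = 65.70°  ·
antipodal pairs: 2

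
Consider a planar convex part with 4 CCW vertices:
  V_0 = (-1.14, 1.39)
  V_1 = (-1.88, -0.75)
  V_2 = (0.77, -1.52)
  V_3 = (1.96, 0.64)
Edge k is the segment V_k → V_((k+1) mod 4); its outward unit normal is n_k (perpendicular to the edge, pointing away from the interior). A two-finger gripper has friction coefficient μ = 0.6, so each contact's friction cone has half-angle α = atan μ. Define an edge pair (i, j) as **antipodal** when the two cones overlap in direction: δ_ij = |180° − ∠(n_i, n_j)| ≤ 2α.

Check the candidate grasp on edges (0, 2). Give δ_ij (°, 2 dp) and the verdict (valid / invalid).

δ = 9.78°, valid

α = atan 0.6 = 30.96°;  2α = 61.93°
edge 0: e_0 = (-0.74, -2.14);  n_0 = (-0.9451, +0.3268)
edge 2: e_2 = (+1.19, +2.16);  n_2 = (+0.8759, -0.4825)
∠(n_0, n_2) = 170.22°
δ = |180° − 170.22°| = 9.78°
9.78° ≤ 2α = 61.93°  →  valid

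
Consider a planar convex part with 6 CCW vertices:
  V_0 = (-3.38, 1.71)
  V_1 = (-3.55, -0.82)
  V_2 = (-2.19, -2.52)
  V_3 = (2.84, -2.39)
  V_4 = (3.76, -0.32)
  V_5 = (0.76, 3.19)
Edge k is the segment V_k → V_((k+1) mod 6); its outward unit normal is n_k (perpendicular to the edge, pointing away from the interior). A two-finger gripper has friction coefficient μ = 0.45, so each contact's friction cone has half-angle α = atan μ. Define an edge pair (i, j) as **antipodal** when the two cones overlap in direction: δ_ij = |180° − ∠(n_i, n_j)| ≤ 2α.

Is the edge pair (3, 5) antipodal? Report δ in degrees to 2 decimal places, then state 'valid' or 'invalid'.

δ = 46.37°, valid

α = atan 0.45 = 24.23°;  2α = 48.46°
edge 3: e_3 = (+0.92, +2.07);  n_3 = (+0.9138, -0.4061)
edge 5: e_5 = (-4.14, -1.48);  n_5 = (-0.3366, +0.9416)
∠(n_3, n_5) = 133.63°
δ = |180° − 133.63°| = 46.37°
46.37° ≤ 2α = 48.46°  →  valid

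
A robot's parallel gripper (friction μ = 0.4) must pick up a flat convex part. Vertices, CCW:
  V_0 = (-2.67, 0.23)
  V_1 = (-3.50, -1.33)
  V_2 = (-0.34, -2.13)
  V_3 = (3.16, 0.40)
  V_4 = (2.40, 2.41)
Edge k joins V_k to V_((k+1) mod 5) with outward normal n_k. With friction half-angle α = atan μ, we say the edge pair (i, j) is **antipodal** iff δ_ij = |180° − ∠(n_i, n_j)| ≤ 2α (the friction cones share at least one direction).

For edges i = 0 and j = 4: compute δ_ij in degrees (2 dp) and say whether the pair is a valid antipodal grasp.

α = atan 0.4 = 21.80°;  2α = 43.60°
edge 0: e_0 = (-0.83, -1.56);  n_0 = (-0.8828, +0.4697)
edge 4: e_4 = (-5.07, -2.18);  n_4 = (-0.3950, +0.9187)
∠(n_0, n_4) = 38.72°
δ = |180° − 38.72°| = 141.28°
141.28° > 2α = 43.60°  →  invalid

δ = 141.28°, invalid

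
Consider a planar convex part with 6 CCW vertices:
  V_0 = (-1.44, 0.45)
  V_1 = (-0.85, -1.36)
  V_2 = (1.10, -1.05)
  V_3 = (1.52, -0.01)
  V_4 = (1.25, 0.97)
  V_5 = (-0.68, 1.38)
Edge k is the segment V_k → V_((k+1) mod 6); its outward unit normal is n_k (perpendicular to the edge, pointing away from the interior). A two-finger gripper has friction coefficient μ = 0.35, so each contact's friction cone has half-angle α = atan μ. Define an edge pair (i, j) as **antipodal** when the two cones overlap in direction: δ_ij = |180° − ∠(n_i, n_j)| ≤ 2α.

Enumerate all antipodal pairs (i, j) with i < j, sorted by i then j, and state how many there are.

α = atan 0.35 = 19.29°;  2α = 38.58°
n_0 = (-0.9508, -0.3099)
n_1 = (+0.1570, -0.9876)
n_2 = (+0.9272, -0.3745)
n_3 = (+0.9641, +0.2656)
n_4 = (+0.2078, +0.9782)
n_5 = (-0.7743, +0.6328)
  (0,1): δ = 99.02°  ·
  (0,2): δ = 40.05°  ·
  (0,3): δ = 2.65°  ✓
  (0,4): δ = 59.95°  ·
  (0,5): δ = 122.69°  ·
  (1,2): δ = 121.02°  ·
  (1,3): δ = 83.63°  ·
  (1,4): δ = 21.03°  ✓
  (1,5): δ = 41.71°  ·
  (2,3): δ = 142.61°  ·
  (2,4): δ = 80.00°  ·
  (2,5): δ = 17.26°  ✓
  (3,4): δ = 117.40°  ·
  (3,5): δ = 54.66°  ·
  (4,5): δ = 117.26°  ·
antipodal pairs: 3

count = 3; pairs: (0,3), (1,4), (2,5)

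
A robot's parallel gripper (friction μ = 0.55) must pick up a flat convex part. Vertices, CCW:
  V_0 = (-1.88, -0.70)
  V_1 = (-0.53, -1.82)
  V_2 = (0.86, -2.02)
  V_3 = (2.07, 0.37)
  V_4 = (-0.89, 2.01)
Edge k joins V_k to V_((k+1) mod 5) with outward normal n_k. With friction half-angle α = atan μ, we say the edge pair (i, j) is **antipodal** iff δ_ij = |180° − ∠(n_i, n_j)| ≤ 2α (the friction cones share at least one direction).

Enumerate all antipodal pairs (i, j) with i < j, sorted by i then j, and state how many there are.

count = 3; pairs: (0,3), (1,3), (2,4)

α = atan 0.55 = 28.81°;  2α = 57.62°
n_0 = (-0.6385, -0.7696)
n_1 = (-0.1424, -0.9898)
n_2 = (+0.8922, -0.4517)
n_3 = (+0.4846, +0.8747)
n_4 = (-0.9393, +0.3431)
  (0,1): δ = 148.51°  ·
  (0,2): δ = 77.17°  ·
  (0,3): δ = 10.69°  ✓
  (0,4): δ = 109.61°  ·
  (1,2): δ = 108.66°  ·
  (1,3): δ = 20.80°  ✓
  (1,4): δ = 78.12°  ·
  (2,3): δ = 92.14°  ·
  (2,4): δ = 6.78°  ✓
  (3,4): δ = 81.08°  ·
antipodal pairs: 3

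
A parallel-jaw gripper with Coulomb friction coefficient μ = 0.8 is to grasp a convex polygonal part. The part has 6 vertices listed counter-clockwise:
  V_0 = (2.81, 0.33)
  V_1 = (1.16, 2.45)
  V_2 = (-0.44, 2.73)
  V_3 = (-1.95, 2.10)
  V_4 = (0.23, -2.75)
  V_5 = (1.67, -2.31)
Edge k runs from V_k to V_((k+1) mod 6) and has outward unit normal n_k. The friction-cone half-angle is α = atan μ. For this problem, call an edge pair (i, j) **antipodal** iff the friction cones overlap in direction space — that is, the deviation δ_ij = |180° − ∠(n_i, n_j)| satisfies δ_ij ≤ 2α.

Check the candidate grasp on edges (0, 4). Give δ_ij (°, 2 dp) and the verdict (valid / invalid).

δ = 69.10°, valid

α = atan 0.8 = 38.66°;  2α = 77.32°
edge 0: e_0 = (-1.65, +2.12);  n_0 = (+0.7892, +0.6142)
edge 4: e_4 = (+1.44, +0.44);  n_4 = (+0.2922, -0.9564)
∠(n_0, n_4) = 110.90°
δ = |180° − 110.90°| = 69.10°
69.10° ≤ 2α = 77.32°  →  valid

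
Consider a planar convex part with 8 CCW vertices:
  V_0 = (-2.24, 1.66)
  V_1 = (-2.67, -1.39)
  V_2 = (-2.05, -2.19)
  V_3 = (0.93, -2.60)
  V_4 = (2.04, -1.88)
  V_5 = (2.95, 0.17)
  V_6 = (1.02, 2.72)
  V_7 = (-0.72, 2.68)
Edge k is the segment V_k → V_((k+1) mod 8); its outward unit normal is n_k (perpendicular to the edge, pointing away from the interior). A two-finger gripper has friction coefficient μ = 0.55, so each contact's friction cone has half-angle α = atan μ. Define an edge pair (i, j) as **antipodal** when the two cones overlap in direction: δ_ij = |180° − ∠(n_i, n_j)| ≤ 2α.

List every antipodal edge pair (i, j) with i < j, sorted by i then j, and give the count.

count = 11; pairs: (0,3), (0,4), (0,5), (1,5), (1,6), (2,5), (2,6), (2,7), (3,6), (3,7), (4,7)

α = atan 0.55 = 28.81°;  2α = 57.62°
n_0 = (-0.9902, +0.1396)
n_1 = (-0.7904, -0.6126)
n_2 = (-0.1363, -0.9907)
n_3 = (+0.5442, -0.8390)
n_4 = (+0.9140, -0.4057)
n_5 = (+0.7974, +0.6035)
n_6 = (-0.0230, +0.9997)
n_7 = (-0.5572, +0.8304)
  (0,1): δ = 134.20°  ·
  (0,2): δ = 89.81°  ·
  (0,3): δ = 49.01°  ✓
  (0,4): δ = 15.91°  ✓
  (0,5): δ = 45.15°  ✓
  (0,6): δ = 99.34°  ·
  (0,7): δ = 131.89°  ·
  (1,2): δ = 135.61°  ·
  (1,3): δ = 94.81°  ·
  (1,4): δ = 61.71°  ·
  (1,5): δ = 0.65°  ✓
  (1,6): δ = 53.54°  ✓
  (1,7): δ = 86.09°  ·
  (2,3): δ = 139.20°  ·
  (2,4): δ = 106.10°  ·
  (2,5): δ = 45.05°  ✓
  (2,6): δ = 9.15°  ✓
  (2,7): δ = 41.70°  ✓
  (3,4): δ = 146.91°  ·
  (3,5): δ = 85.85°  ·
  (3,6): δ = 31.65°  ✓
  (3,7): δ = 0.89°  ✓
  (4,5): δ = 118.94°  ·
  (4,6): δ = 64.75°  ·
  (4,7): δ = 32.20°  ✓
  (5,6): δ = 125.80°  ·
  (5,7): δ = 93.26°  ·
  (6,7): δ = 147.45°  ·
antipodal pairs: 11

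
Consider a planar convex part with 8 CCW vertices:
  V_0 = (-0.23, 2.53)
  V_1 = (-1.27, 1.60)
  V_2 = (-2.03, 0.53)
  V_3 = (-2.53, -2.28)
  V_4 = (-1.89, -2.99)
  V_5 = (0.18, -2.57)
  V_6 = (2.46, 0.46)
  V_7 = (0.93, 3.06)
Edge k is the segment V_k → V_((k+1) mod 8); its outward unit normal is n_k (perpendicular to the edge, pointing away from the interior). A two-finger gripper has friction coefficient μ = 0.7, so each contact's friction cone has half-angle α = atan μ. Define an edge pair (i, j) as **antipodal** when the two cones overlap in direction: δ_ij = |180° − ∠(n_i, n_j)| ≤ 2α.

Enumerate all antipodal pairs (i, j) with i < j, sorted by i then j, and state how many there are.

α = atan 0.7 = 34.99°;  2α = 69.98°
n_0 = (-0.6666, +0.7454)
n_1 = (-0.8153, +0.5791)
n_2 = (-0.9845, +0.1752)
n_3 = (-0.7428, -0.6695)
n_4 = (+0.1988, -0.9800)
n_5 = (+0.7990, -0.6013)
n_6 = (+0.8618, +0.5072)
n_7 = (-0.4156, +0.9096)
  (0,1): δ = 167.19°  ·
  (0,2): δ = 141.89°  ·
  (0,3): δ = 89.77°  ·
  (0,4): δ = 30.33°  ✓
  (0,5): δ = 11.24°  ✓
  (0,6): δ = 78.67°  ·
  (0,7): δ = 162.75°  ·
  (1,2): δ = 154.70°  ·
  (1,3): δ = 102.58°  ·
  (1,4): δ = 43.15°  ✓
  (1,5): δ = 1.58°  ✓
  (1,6): δ = 65.86°  ✓
  (1,7): δ = 149.94°  ·
  (2,3): δ = 127.88°  ·
  (2,4): δ = 68.44°  ✓
  (2,5): δ = 26.87°  ✓
  (2,6): δ = 40.56°  ✓
  (2,7): δ = 124.64°  ·
  (3,4): δ = 120.56°  ·
  (3,5): δ = 78.99°  ·
  (3,6): δ = 11.56°  ✓
  (3,7): δ = 72.52°  ·
  (4,5): δ = 138.43°  ·
  (4,6): δ = 70.99°  ·
  (4,7): δ = 13.09°  ✓
  (5,6): δ = 112.56°  ·
  (5,7): δ = 28.48°  ✓
  (6,7): δ = 95.92°  ·
antipodal pairs: 11

count = 11; pairs: (0,4), (0,5), (1,4), (1,5), (1,6), (2,4), (2,5), (2,6), (3,6), (4,7), (5,7)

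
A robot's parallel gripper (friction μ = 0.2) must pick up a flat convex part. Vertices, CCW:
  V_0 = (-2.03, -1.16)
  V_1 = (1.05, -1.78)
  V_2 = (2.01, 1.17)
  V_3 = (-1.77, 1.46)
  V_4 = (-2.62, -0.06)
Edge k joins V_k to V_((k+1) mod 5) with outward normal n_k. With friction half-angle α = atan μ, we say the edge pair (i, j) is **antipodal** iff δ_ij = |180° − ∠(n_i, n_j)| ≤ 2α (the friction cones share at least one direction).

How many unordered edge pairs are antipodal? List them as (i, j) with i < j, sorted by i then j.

α = atan 0.2 = 11.31°;  2α = 22.62°
n_0 = (-0.1973, -0.9803)
n_1 = (+0.9509, -0.3095)
n_2 = (+0.0765, +0.9971)
n_3 = (-0.8728, +0.4881)
n_4 = (-0.8812, -0.4727)
  (0,1): δ = 96.64°  ·
  (0,2): δ = 6.99°  ✓
  (0,3): δ = 72.17°  ·
  (0,4): δ = 129.59°  ·
  (1,2): δ = 76.36°  ·
  (1,3): δ = 11.19°  ✓
  (1,4): δ = 46.23°  ·
  (2,3): δ = 114.83°  ·
  (2,4): δ = 57.41°  ·
  (3,4): δ = 122.58°  ·
antipodal pairs: 2

count = 2; pairs: (0,2), (1,3)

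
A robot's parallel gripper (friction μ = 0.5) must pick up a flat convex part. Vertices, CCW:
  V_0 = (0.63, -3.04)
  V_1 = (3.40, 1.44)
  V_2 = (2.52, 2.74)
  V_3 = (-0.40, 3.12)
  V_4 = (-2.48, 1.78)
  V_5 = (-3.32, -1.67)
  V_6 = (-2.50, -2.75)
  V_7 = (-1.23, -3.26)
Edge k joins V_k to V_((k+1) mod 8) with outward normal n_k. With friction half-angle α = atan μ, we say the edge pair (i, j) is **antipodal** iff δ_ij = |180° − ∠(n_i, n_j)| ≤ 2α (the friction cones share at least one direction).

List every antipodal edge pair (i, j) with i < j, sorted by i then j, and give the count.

count = 9; pairs: (0,3), (0,4), (1,4), (1,5), (1,6), (2,5), (2,6), (2,7), (3,7)

α = atan 0.5 = 26.57°;  2α = 53.13°
n_0 = (+0.8505, -0.5259)
n_1 = (+0.8281, +0.5606)
n_2 = (+0.1290, +0.9916)
n_3 = (-0.5416, +0.8407)
n_4 = (-0.9716, +0.2366)
n_5 = (-0.7964, -0.6047)
n_6 = (-0.3727, -0.9280)
n_7 = (+0.1175, -0.9931)
  (0,1): δ = 114.18°  ·
  (0,2): δ = 65.69°  ·
  (0,3): δ = 25.48°  ✓
  (0,4): δ = 18.04°  ✓
  (0,5): δ = 68.94°  ·
  (0,6): δ = 99.85°  ·
  (0,7): δ = 128.47°  ·
  (1,2): δ = 131.51°  ·
  (1,3): δ = 91.30°  ·
  (1,4): δ = 47.78°  ✓
  (1,5): δ = 3.11°  ✓
  (1,6): δ = 34.03°  ✓
  (1,7): δ = 62.65°  ·
  (2,3): δ = 139.79°  ·
  (2,4): δ = 96.27°  ·
  (2,5): δ = 45.38°  ✓
  (2,6): δ = 14.46°  ✓
  (2,7): δ = 14.16°  ✓
  (3,4): δ = 136.47°  ·
  (3,5): δ = 85.58°  ·
  (3,6): δ = 54.67°  ·
  (3,7): δ = 26.05°  ✓
  (4,5): δ = 129.11°  ·
  (4,6): δ = 98.20°  ·
  (4,7): δ = 69.57°  ·
  (5,6): δ = 149.09°  ·
  (5,7): δ = 120.46°  ·
  (6,7): δ = 151.38°  ·
antipodal pairs: 9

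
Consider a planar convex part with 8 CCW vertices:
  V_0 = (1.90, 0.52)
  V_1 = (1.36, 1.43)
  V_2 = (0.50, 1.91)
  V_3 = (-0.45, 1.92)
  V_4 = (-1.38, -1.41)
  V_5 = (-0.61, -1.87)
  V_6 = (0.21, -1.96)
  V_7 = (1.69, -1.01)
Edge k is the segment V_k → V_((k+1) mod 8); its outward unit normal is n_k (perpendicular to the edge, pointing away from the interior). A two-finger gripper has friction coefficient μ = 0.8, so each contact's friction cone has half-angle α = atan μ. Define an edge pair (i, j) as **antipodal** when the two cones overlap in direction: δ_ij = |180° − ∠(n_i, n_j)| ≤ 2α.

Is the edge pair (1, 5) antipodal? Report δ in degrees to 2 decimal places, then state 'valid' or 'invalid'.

α = atan 0.8 = 38.66°;  2α = 77.32°
edge 1: e_1 = (-0.86, +0.48);  n_1 = (+0.4874, +0.8732)
edge 5: e_5 = (+0.82, -0.09);  n_5 = (-0.1091, -0.9940)
∠(n_1, n_5) = 157.10°
δ = |180° − 157.10°| = 22.90°
22.90° ≤ 2α = 77.32°  →  valid

δ = 22.90°, valid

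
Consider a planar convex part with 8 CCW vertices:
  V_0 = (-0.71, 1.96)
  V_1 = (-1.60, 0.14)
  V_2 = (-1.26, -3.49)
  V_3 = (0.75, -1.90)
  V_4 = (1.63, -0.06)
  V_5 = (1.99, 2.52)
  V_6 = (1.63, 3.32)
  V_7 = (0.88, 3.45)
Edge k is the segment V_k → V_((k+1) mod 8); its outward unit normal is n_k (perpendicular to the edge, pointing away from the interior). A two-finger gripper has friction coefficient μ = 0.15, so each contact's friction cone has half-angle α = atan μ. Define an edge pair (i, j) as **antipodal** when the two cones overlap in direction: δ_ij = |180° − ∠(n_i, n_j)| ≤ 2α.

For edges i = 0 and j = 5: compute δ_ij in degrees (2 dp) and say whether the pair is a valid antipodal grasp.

δ = 50.29°, invalid

α = atan 0.15 = 8.53°;  2α = 17.06°
edge 0: e_0 = (-0.89, -1.82);  n_0 = (-0.8983, +0.4393)
edge 5: e_5 = (-0.36, +0.80);  n_5 = (+0.9119, +0.4104)
∠(n_0, n_5) = 129.71°
δ = |180° − 129.71°| = 50.29°
50.29° > 2α = 17.06°  →  invalid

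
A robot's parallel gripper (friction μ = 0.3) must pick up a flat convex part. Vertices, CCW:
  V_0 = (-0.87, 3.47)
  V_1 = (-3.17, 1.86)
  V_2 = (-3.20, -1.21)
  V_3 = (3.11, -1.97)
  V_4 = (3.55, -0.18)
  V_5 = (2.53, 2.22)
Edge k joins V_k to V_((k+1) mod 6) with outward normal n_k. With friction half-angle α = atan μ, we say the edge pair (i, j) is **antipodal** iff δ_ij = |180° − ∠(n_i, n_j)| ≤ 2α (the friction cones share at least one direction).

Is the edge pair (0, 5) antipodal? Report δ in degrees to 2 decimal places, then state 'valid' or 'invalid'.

δ = 124.82°, invalid

α = atan 0.3 = 16.70°;  2α = 33.40°
edge 0: e_0 = (-2.30, -1.61);  n_0 = (-0.5735, +0.8192)
edge 5: e_5 = (-3.40, +1.25);  n_5 = (+0.3451, +0.9386)
∠(n_0, n_5) = 55.18°
δ = |180° − 55.18°| = 124.82°
124.82° > 2α = 33.40°  →  invalid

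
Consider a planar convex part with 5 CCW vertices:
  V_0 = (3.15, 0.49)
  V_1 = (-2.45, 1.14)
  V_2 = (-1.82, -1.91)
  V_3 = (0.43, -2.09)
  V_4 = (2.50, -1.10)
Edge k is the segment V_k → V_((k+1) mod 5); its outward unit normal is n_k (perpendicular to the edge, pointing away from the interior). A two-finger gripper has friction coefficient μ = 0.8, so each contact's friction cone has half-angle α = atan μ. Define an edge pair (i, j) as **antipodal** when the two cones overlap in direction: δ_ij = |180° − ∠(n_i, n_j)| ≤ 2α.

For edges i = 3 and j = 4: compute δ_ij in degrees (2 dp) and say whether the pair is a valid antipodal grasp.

δ = 137.79°, invalid

α = atan 0.8 = 38.66°;  2α = 77.32°
edge 3: e_3 = (+2.07, +0.99);  n_3 = (+0.4315, -0.9021)
edge 4: e_4 = (+0.65, +1.59);  n_4 = (+0.9256, -0.3784)
∠(n_3, n_4) = 42.21°
δ = |180° − 42.21°| = 137.79°
137.79° > 2α = 77.32°  →  invalid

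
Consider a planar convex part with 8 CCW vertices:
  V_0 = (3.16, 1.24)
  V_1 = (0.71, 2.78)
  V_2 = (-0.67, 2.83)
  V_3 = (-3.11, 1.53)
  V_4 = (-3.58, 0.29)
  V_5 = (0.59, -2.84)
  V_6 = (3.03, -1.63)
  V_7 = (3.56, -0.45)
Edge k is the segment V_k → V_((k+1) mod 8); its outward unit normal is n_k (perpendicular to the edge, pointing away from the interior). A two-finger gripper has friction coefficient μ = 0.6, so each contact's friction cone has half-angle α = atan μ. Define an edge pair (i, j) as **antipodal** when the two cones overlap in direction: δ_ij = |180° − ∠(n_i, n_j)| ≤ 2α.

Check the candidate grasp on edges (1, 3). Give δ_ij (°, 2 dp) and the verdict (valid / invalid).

α = atan 0.6 = 30.96°;  2α = 61.93°
edge 1: e_1 = (-1.38, +0.05);  n_1 = (+0.0362, +0.9993)
edge 3: e_3 = (-0.47, -1.24);  n_3 = (-0.9351, +0.3544)
∠(n_1, n_3) = 71.32°
δ = |180° − 71.32°| = 108.68°
108.68° > 2α = 61.93°  →  invalid

δ = 108.68°, invalid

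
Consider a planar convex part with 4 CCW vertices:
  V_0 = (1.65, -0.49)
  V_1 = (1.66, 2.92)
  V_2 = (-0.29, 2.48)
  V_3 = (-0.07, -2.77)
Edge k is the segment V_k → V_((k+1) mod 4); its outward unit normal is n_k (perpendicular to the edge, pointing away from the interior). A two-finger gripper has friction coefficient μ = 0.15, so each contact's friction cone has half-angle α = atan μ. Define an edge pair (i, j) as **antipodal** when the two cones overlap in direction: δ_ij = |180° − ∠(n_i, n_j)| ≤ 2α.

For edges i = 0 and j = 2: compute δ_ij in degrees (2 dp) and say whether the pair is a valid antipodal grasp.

δ = 2.57°, valid

α = atan 0.15 = 8.53°;  2α = 17.06°
edge 0: e_0 = (+0.01, +3.41);  n_0 = (+1.0000, -0.0029)
edge 2: e_2 = (+0.22, -5.25);  n_2 = (-0.9991, -0.0419)
∠(n_0, n_2) = 177.43°
δ = |180° − 177.43°| = 2.57°
2.57° ≤ 2α = 17.06°  →  valid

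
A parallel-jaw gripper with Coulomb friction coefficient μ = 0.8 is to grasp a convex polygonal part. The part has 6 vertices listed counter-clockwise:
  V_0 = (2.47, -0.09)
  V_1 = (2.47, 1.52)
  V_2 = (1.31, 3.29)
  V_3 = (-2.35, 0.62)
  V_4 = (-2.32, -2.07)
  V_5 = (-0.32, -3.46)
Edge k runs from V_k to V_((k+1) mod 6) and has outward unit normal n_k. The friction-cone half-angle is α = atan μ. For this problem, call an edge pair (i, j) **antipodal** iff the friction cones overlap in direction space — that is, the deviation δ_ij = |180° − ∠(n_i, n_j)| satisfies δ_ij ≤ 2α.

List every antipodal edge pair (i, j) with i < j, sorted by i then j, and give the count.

α = atan 0.8 = 38.66°;  2α = 77.32°
n_0 = (+1.0000, -0.0000)
n_1 = (+0.8364, +0.5481)
n_2 = (-0.5894, +0.8079)
n_3 = (-0.9999, -0.0112)
n_4 = (-0.5707, -0.8212)
n_5 = (+0.7703, -0.6377)
  (0,1): δ = 146.76°  ·
  (0,2): δ = 53.89°  ✓
  (0,3): δ = 0.64°  ✓
  (0,4): δ = 55.20°  ✓
  (0,5): δ = 140.38°  ·
  (1,2): δ = 87.13°  ·
  (1,3): δ = 32.60°  ✓
  (1,4): δ = 21.96°  ✓
  (1,5): δ = 107.14°  ·
  (2,3): δ = 125.47°  ·
  (2,4): δ = 70.91°  ✓
  (2,5): δ = 14.27°  ✓
  (3,4): δ = 125.44°  ·
  (3,5): δ = 40.26°  ✓
  (4,5): δ = 94.82°  ·
antipodal pairs: 8

count = 8; pairs: (0,2), (0,3), (0,4), (1,3), (1,4), (2,4), (2,5), (3,5)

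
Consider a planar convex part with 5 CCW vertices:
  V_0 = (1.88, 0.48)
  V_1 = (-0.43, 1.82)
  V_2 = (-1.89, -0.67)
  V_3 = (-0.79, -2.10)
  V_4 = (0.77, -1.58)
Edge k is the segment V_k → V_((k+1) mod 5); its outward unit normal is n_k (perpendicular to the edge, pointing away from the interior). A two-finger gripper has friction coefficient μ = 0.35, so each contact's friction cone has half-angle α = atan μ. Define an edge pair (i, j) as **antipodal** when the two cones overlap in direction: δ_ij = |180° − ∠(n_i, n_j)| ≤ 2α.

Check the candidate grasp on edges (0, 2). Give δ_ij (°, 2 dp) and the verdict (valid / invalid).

α = atan 0.35 = 19.29°;  2α = 38.58°
edge 0: e_0 = (-2.31, +1.34);  n_0 = (+0.5018, +0.8650)
edge 2: e_2 = (+1.10, -1.43);  n_2 = (-0.7926, -0.6097)
∠(n_0, n_2) = 157.69°
δ = |180° − 157.69°| = 22.31°
22.31° ≤ 2α = 38.58°  →  valid

δ = 22.31°, valid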